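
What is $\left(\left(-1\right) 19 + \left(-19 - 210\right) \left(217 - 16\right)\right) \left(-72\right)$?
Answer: $3315456$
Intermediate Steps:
$\left(\left(-1\right) 19 + \left(-19 - 210\right) \left(217 - 16\right)\right) \left(-72\right) = \left(-19 - 46029\right) \left(-72\right) = \left(-46048\right) \left(-72\right) = 3315456$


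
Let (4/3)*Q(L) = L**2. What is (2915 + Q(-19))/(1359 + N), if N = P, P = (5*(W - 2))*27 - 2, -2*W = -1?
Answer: 12743/4618 ≈ 2.7594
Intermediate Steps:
W = 1/2 (W = -1/2*(-1) = 1/2 ≈ 0.50000)
Q(L) = 3*L**2/4
P = -409/2 (P = (5*(1/2 - 2))*27 - 2 = (5*(-3/2))*27 - 2 = -15/2*27 - 2 = -405/2 - 2 = -409/2 ≈ -204.50)
N = -409/2 ≈ -204.50
(2915 + Q(-19))/(1359 + N) = (2915 + (3/4)*(-19)**2)/(1359 - 409/2) = (2915 + (3/4)*361)/(2309/2) = (2915 + 1083/4)*(2/2309) = (12743/4)*(2/2309) = 12743/4618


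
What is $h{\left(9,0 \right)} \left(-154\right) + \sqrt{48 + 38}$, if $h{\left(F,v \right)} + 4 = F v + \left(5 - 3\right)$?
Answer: $308 + \sqrt{86} \approx 317.27$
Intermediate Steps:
$h{\left(F,v \right)} = -2 + F v$ ($h{\left(F,v \right)} = -4 + \left(F v + \left(5 - 3\right)\right) = -4 + \left(F v + 2\right) = -4 + \left(2 + F v\right) = -2 + F v$)
$h{\left(9,0 \right)} \left(-154\right) + \sqrt{48 + 38} = \left(-2 + 9 \cdot 0\right) \left(-154\right) + \sqrt{48 + 38} = \left(-2 + 0\right) \left(-154\right) + \sqrt{86} = \left(-2\right) \left(-154\right) + \sqrt{86} = 308 + \sqrt{86}$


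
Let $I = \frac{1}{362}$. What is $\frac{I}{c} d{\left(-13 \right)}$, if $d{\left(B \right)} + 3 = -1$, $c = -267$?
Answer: $\frac{2}{48327} \approx 4.1385 \cdot 10^{-5}$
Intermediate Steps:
$I = \frac{1}{362} \approx 0.0027624$
$d{\left(B \right)} = -4$ ($d{\left(B \right)} = -3 - 1 = -4$)
$\frac{I}{c} d{\left(-13 \right)} = \frac{1}{362 \left(-267\right)} \left(-4\right) = \frac{1}{362} \left(- \frac{1}{267}\right) \left(-4\right) = \left(- \frac{1}{96654}\right) \left(-4\right) = \frac{2}{48327}$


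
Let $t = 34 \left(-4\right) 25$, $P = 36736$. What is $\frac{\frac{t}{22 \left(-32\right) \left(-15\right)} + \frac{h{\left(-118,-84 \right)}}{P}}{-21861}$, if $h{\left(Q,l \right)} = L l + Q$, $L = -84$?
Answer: $\frac{80683}{13250913984} \approx 6.0889 \cdot 10^{-6}$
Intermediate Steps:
$t = -3400$ ($t = \left(-136\right) 25 = -3400$)
$h{\left(Q,l \right)} = Q - 84 l$ ($h{\left(Q,l \right)} = - 84 l + Q = Q - 84 l$)
$\frac{\frac{t}{22 \left(-32\right) \left(-15\right)} + \frac{h{\left(-118,-84 \right)}}{P}}{-21861} = \frac{- \frac{3400}{22 \left(-32\right) \left(-15\right)} + \frac{-118 - -7056}{36736}}{-21861} = \left(- \frac{3400}{\left(-704\right) \left(-15\right)} + \left(-118 + 7056\right) \frac{1}{36736}\right) \left(- \frac{1}{21861}\right) = \left(- \frac{3400}{10560} + 6938 \cdot \frac{1}{36736}\right) \left(- \frac{1}{21861}\right) = \left(\left(-3400\right) \frac{1}{10560} + \frac{3469}{18368}\right) \left(- \frac{1}{21861}\right) = \left(- \frac{85}{264} + \frac{3469}{18368}\right) \left(- \frac{1}{21861}\right) = \left(- \frac{80683}{606144}\right) \left(- \frac{1}{21861}\right) = \frac{80683}{13250913984}$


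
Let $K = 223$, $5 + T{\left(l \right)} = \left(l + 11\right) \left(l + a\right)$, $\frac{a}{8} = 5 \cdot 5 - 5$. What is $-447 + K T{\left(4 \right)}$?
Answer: $547018$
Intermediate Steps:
$a = 160$ ($a = 8 \left(5 \cdot 5 - 5\right) = 8 \left(25 - 5\right) = 8 \cdot 20 = 160$)
$T{\left(l \right)} = -5 + \left(11 + l\right) \left(160 + l\right)$ ($T{\left(l \right)} = -5 + \left(l + 11\right) \left(l + 160\right) = -5 + \left(11 + l\right) \left(160 + l\right)$)
$-447 + K T{\left(4 \right)} = -447 + 223 \left(1755 + 4^{2} + 171 \cdot 4\right) = -447 + 223 \left(1755 + 16 + 684\right) = -447 + 223 \cdot 2455 = -447 + 547465 = 547018$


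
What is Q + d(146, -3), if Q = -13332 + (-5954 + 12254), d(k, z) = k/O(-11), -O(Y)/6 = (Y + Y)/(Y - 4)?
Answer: -155069/22 ≈ -7048.6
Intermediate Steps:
O(Y) = -12*Y/(-4 + Y) (O(Y) = -6*(Y + Y)/(Y - 4) = -6*2*Y/(-4 + Y) = -12*Y/(-4 + Y))
d(k, z) = -5*k/44 (d(k, z) = k/((-12*(-11)/(-4 - 11))) = k/((-12*(-11)/(-15))) = k/((-12*(-11)*(-1/15))) = k/(-44/5) = k*(-5/44) = -5*k/44)
Q = -7032 (Q = -13332 + 6300 = -7032)
Q + d(146, -3) = -7032 - 5/44*146 = -7032 - 365/22 = -155069/22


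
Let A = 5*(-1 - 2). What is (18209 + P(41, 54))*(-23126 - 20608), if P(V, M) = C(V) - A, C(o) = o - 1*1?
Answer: -798757776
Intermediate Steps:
A = -15 (A = 5*(-3) = -15)
C(o) = -1 + o (C(o) = o - 1 = -1 + o)
P(V, M) = 14 + V (P(V, M) = (-1 + V) - 1*(-15) = (-1 + V) + 15 = 14 + V)
(18209 + P(41, 54))*(-23126 - 20608) = (18209 + (14 + 41))*(-23126 - 20608) = (18209 + 55)*(-43734) = 18264*(-43734) = -798757776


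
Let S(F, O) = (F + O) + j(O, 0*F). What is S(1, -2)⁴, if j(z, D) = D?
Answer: 1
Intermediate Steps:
S(F, O) = F + O (S(F, O) = (F + O) + 0*F = (F + O) + 0 = F + O)
S(1, -2)⁴ = (1 - 2)⁴ = (-1)⁴ = 1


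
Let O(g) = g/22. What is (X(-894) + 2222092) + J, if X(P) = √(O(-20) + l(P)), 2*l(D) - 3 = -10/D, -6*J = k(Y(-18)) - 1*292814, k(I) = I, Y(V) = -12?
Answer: 6812689/3 + √14421561/4917 ≈ 2.2709e+6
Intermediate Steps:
O(g) = g/22 (O(g) = g*(1/22) = g/22)
J = 146413/3 (J = -(-12 - 1*292814)/6 = -(-12 - 292814)/6 = -⅙*(-292826) = 146413/3 ≈ 48804.)
l(D) = 3/2 - 5/D (l(D) = 3/2 + (-10/D)/2 = 3/2 - 5/D)
X(P) = √(13/22 - 5/P) (X(P) = √((1/22)*(-20) + (3/2 - 5/P)) = √(-10/11 + (3/2 - 5/P)) = √(13/22 - 5/P))
(X(-894) + 2222092) + J = (√(286 - 2420/(-894))/22 + 2222092) + 146413/3 = (√(286 - 2420*(-1/894))/22 + 2222092) + 146413/3 = (√(286 + 1210/447)/22 + 2222092) + 146413/3 = (√(129052/447)/22 + 2222092) + 146413/3 = ((2*√14421561/447)/22 + 2222092) + 146413/3 = (√14421561/4917 + 2222092) + 146413/3 = (2222092 + √14421561/4917) + 146413/3 = 6812689/3 + √14421561/4917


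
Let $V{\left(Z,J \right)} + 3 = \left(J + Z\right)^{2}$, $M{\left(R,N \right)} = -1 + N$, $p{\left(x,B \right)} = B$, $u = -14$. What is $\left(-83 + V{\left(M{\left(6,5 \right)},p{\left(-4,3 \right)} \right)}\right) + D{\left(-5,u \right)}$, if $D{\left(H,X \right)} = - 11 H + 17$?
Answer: $35$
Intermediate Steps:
$D{\left(H,X \right)} = 17 - 11 H$
$V{\left(Z,J \right)} = -3 + \left(J + Z\right)^{2}$
$\left(-83 + V{\left(M{\left(6,5 \right)},p{\left(-4,3 \right)} \right)}\right) + D{\left(-5,u \right)} = \left(-83 - \left(3 - \left(3 + \left(-1 + 5\right)\right)^{2}\right)\right) + \left(17 - -55\right) = \left(-83 - \left(3 - \left(3 + 4\right)^{2}\right)\right) + \left(17 + 55\right) = \left(-83 - \left(3 - 7^{2}\right)\right) + 72 = \left(-83 + \left(-3 + 49\right)\right) + 72 = \left(-83 + 46\right) + 72 = -37 + 72 = 35$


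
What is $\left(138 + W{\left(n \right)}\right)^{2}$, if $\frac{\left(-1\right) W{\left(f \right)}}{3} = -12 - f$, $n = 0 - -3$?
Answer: $33489$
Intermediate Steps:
$n = 3$ ($n = 0 + 3 = 3$)
$W{\left(f \right)} = 36 + 3 f$ ($W{\left(f \right)} = - 3 \left(-12 - f\right) = 36 + 3 f$)
$\left(138 + W{\left(n \right)}\right)^{2} = \left(138 + \left(36 + 3 \cdot 3\right)\right)^{2} = \left(138 + \left(36 + 9\right)\right)^{2} = \left(138 + 45\right)^{2} = 183^{2} = 33489$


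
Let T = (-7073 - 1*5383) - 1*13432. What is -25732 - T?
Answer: 156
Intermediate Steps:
T = -25888 (T = (-7073 - 5383) - 13432 = -12456 - 13432 = -25888)
-25732 - T = -25732 - 1*(-25888) = -25732 + 25888 = 156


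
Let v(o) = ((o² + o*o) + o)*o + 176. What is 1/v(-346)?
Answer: -1/82723580 ≈ -1.2088e-8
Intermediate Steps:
v(o) = 176 + o*(o + 2*o²) (v(o) = ((o² + o²) + o)*o + 176 = (2*o² + o)*o + 176 = (o + 2*o²)*o + 176 = o*(o + 2*o²) + 176 = 176 + o*(o + 2*o²))
1/v(-346) = 1/(176 + (-346)² + 2*(-346)³) = 1/(176 + 119716 + 2*(-41421736)) = 1/(176 + 119716 - 82843472) = 1/(-82723580) = -1/82723580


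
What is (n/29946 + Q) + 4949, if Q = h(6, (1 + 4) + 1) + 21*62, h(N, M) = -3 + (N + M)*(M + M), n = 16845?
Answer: 63810559/9982 ≈ 6392.6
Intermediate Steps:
h(N, M) = -3 + 2*M*(M + N) (h(N, M) = -3 + (M + N)*(2*M) = -3 + 2*M*(M + N))
Q = 1443 (Q = (-3 + 2*((1 + 4) + 1)² + 2*((1 + 4) + 1)*6) + 21*62 = (-3 + 2*(5 + 1)² + 2*(5 + 1)*6) + 1302 = (-3 + 2*6² + 2*6*6) + 1302 = (-3 + 2*36 + 72) + 1302 = (-3 + 72 + 72) + 1302 = 141 + 1302 = 1443)
(n/29946 + Q) + 4949 = (16845/29946 + 1443) + 4949 = (16845*(1/29946) + 1443) + 4949 = (5615/9982 + 1443) + 4949 = 14409641/9982 + 4949 = 63810559/9982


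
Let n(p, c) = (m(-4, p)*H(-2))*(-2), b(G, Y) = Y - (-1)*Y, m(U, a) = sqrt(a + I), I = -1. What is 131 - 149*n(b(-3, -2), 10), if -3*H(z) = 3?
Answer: 131 - 298*I*sqrt(5) ≈ 131.0 - 666.35*I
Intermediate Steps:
H(z) = -1 (H(z) = -1/3*3 = -1)
m(U, a) = sqrt(-1 + a) (m(U, a) = sqrt(a - 1) = sqrt(-1 + a))
b(G, Y) = 2*Y (b(G, Y) = Y + Y = 2*Y)
n(p, c) = 2*sqrt(-1 + p) (n(p, c) = (sqrt(-1 + p)*(-1))*(-2) = -sqrt(-1 + p)*(-2) = 2*sqrt(-1 + p))
131 - 149*n(b(-3, -2), 10) = 131 - 298*sqrt(-1 + 2*(-2)) = 131 - 298*sqrt(-1 - 4) = 131 - 298*sqrt(-5) = 131 - 298*I*sqrt(5)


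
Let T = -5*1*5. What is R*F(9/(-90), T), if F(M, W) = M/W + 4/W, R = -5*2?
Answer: 39/25 ≈ 1.5600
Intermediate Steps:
R = -10
T = -25 (T = -5*5 = -1*25 = -25)
F(M, W) = 4/W + M/W
R*F(9/(-90), T) = -10*(4 + 9/(-90))/(-25) = -(-2)*(4 + 9*(-1/90))/5 = -(-2)*(4 - 1/10)/5 = -(-2)*39/(5*10) = -10*(-39/250) = 39/25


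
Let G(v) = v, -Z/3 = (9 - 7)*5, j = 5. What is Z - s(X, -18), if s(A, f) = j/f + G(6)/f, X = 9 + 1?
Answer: -529/18 ≈ -29.389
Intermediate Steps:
X = 10
Z = -30 (Z = -3*(9 - 7)*5 = -6*5 = -3*10 = -30)
s(A, f) = 11/f (s(A, f) = 5/f + 6/f = 11/f)
Z - s(X, -18) = -30 - 11/(-18) = -30 - 11*(-1)/18 = -30 - 1*(-11/18) = -30 + 11/18 = -529/18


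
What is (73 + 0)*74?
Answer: 5402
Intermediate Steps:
(73 + 0)*74 = 73*74 = 5402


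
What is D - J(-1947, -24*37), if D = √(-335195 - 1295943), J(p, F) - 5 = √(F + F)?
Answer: -5 + I*√1631138 - 4*I*√111 ≈ -5.0 + 1235.0*I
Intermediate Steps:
J(p, F) = 5 + √2*√F (J(p, F) = 5 + √(F + F) = 5 + √(2*F) = 5 + √2*√F)
D = I*√1631138 (D = √(-1631138) = I*√1631138 ≈ 1277.2*I)
D - J(-1947, -24*37) = I*√1631138 - (5 + √2*√(-24*37)) = I*√1631138 - (5 + √2*√(-888)) = I*√1631138 - (5 + √2*(2*I*√222)) = I*√1631138 - (5 + 4*I*√111) = I*√1631138 + (-5 - 4*I*√111) = -5 + I*√1631138 - 4*I*√111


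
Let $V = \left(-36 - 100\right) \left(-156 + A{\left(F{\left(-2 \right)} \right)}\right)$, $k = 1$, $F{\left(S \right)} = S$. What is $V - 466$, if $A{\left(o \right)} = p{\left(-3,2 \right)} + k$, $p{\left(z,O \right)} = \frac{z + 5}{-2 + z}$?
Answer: $\frac{103342}{5} \approx 20668.0$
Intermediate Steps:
$p{\left(z,O \right)} = \frac{5 + z}{-2 + z}$
$A{\left(o \right)} = \frac{3}{5}$ ($A{\left(o \right)} = \frac{5 - 3}{-2 - 3} + 1 = \frac{1}{-5} \cdot 2 + 1 = \left(- \frac{1}{5}\right) 2 + 1 = - \frac{2}{5} + 1 = \frac{3}{5}$)
$V = \frac{105672}{5}$ ($V = \left(-36 - 100\right) \left(-156 + \frac{3}{5}\right) = \left(-136\right) \left(- \frac{777}{5}\right) = \frac{105672}{5} \approx 21134.0$)
$V - 466 = \frac{105672}{5} - 466 = \frac{103342}{5}$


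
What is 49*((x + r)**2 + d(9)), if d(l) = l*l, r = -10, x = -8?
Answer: 19845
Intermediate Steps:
d(l) = l**2
49*((x + r)**2 + d(9)) = 49*((-8 - 10)**2 + 9**2) = 49*((-18)**2 + 81) = 49*(324 + 81) = 49*405 = 19845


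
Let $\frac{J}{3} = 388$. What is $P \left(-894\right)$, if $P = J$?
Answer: $-1040616$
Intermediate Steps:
$J = 1164$ ($J = 3 \cdot 388 = 1164$)
$P = 1164$
$P \left(-894\right) = 1164 \left(-894\right) = -1040616$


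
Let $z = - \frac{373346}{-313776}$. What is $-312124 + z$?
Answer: $- \frac{48968323439}{156888} \approx -3.1212 \cdot 10^{5}$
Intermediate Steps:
$z = \frac{186673}{156888}$ ($z = \left(-373346\right) \left(- \frac{1}{313776}\right) = \frac{186673}{156888} \approx 1.1898$)
$-312124 + z = -312124 + \frac{186673}{156888} = - \frac{48968323439}{156888}$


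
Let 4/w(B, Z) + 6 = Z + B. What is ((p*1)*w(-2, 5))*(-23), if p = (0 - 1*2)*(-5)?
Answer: 920/3 ≈ 306.67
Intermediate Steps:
w(B, Z) = 4/(-6 + B + Z) (w(B, Z) = 4/(-6 + (Z + B)) = 4/(-6 + (B + Z)) = 4/(-6 + B + Z))
p = 10 (p = (0 - 2)*(-5) = -2*(-5) = 10)
((p*1)*w(-2, 5))*(-23) = ((10*1)*(4/(-6 - 2 + 5)))*(-23) = (10*(4/(-3)))*(-23) = (10*(4*(-⅓)))*(-23) = (10*(-4/3))*(-23) = -40/3*(-23) = 920/3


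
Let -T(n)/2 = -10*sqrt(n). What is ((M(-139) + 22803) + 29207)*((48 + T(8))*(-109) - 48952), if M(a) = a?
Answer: -2810578264 - 226157560*sqrt(2) ≈ -3.1304e+9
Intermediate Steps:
T(n) = 20*sqrt(n) (T(n) = -(-20)*sqrt(n) = 20*sqrt(n))
((M(-139) + 22803) + 29207)*((48 + T(8))*(-109) - 48952) = ((-139 + 22803) + 29207)*((48 + 20*sqrt(8))*(-109) - 48952) = (22664 + 29207)*((48 + 20*(2*sqrt(2)))*(-109) - 48952) = 51871*((48 + 40*sqrt(2))*(-109) - 48952) = 51871*((-5232 - 4360*sqrt(2)) - 48952) = 51871*(-54184 - 4360*sqrt(2)) = -2810578264 - 226157560*sqrt(2)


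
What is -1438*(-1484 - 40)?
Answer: 2191512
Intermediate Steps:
-1438*(-1484 - 40) = -1438*(-1524) = 2191512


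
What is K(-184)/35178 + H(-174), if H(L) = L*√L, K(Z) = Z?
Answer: -92/17589 - 174*I*√174 ≈ -0.0052305 - 2295.2*I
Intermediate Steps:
H(L) = L^(3/2)
K(-184)/35178 + H(-174) = -184/35178 + (-174)^(3/2) = -184*1/35178 - 174*I*√174 = -92/17589 - 174*I*√174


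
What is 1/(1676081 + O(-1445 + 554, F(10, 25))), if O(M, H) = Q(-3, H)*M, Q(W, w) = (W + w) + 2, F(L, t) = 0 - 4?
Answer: 1/1680536 ≈ 5.9505e-7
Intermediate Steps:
F(L, t) = -4
Q(W, w) = 2 + W + w
O(M, H) = M*(-1 + H) (O(M, H) = (2 - 3 + H)*M = (-1 + H)*M = M*(-1 + H))
1/(1676081 + O(-1445 + 554, F(10, 25))) = 1/(1676081 + (-1445 + 554)*(-1 - 4)) = 1/(1676081 - 891*(-5)) = 1/(1676081 + 4455) = 1/1680536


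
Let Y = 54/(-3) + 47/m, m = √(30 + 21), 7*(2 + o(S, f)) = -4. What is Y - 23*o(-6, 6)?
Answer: 288/7 + 47*√51/51 ≈ 47.724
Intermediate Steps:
o(S, f) = -18/7 (o(S, f) = -2 + (⅐)*(-4) = -2 - 4/7 = -18/7)
m = √51 ≈ 7.1414
Y = -18 + 47*√51/51 (Y = 54/(-3) + 47/(√51) = 54*(-⅓) + 47*(√51/51) = -18 + 47*√51/51 ≈ -11.419)
Y - 23*o(-6, 6) = (-18 + 47*√51/51) - 23*(-18/7) = (-18 + 47*√51/51) + 414/7 = 288/7 + 47*√51/51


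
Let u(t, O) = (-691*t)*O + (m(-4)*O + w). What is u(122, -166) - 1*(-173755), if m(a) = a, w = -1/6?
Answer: 85011305/6 ≈ 1.4169e+7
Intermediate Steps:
w = -1/6 (w = -1*1/6 = -1/6 ≈ -0.16667)
u(t, O) = -1/6 - 4*O - 691*O*t (u(t, O) = (-691*t)*O + (-4*O - 1/6) = -691*O*t + (-1/6 - 4*O) = -1/6 - 4*O - 691*O*t)
u(122, -166) - 1*(-173755) = (-1/6 - 4*(-166) - 691*(-166)*122) - 1*(-173755) = (-1/6 + 664 + 13994132) + 173755 = 83968775/6 + 173755 = 85011305/6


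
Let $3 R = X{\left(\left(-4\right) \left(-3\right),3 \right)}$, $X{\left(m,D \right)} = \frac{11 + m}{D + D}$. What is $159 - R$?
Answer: $\frac{2839}{18} \approx 157.72$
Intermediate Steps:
$X{\left(m,D \right)} = \frac{11 + m}{2 D}$
$R = \frac{23}{18}$ ($R = \frac{\frac{1}{2} \cdot \frac{1}{3} \left(11 - -12\right)}{3} = \frac{\frac{1}{2} \cdot \frac{1}{3} \left(11 + 12\right)}{3} = \frac{\frac{1}{2} \cdot \frac{1}{3} \cdot 23}{3} = \frac{1}{3} \cdot \frac{23}{6} = \frac{23}{18} \approx 1.2778$)
$159 - R = 159 - \frac{23}{18} = \frac{2839}{18}$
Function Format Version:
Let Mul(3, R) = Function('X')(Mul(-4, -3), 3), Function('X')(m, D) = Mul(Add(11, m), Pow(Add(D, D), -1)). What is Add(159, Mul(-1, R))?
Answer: Rational(2839, 18) ≈ 157.72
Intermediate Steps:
Function('X')(m, D) = Mul(Rational(1, 2), Pow(D, -1), Add(11, m)) (Function('X')(m, D) = Mul(Add(11, m), Pow(Mul(2, D), -1)) = Mul(Add(11, m), Mul(Rational(1, 2), Pow(D, -1))) = Mul(Rational(1, 2), Pow(D, -1), Add(11, m)))
R = Rational(23, 18) (R = Mul(Rational(1, 3), Mul(Rational(1, 2), Pow(3, -1), Add(11, Mul(-4, -3)))) = Mul(Rational(1, 3), Mul(Rational(1, 2), Rational(1, 3), Add(11, 12))) = Mul(Rational(1, 3), Mul(Rational(1, 2), Rational(1, 3), 23)) = Mul(Rational(1, 3), Rational(23, 6)) = Rational(23, 18) ≈ 1.2778)
Add(159, Mul(-1, R)) = Add(159, Mul(-1, Rational(23, 18))) = Add(159, Rational(-23, 18)) = Rational(2839, 18)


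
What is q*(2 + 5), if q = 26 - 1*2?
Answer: 168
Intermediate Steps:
q = 24 (q = 26 - 2 = 24)
q*(2 + 5) = 24*(2 + 5) = 24*7 = 168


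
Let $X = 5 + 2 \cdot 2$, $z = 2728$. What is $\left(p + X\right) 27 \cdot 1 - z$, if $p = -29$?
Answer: $-3268$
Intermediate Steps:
$X = 9$ ($X = 5 + 4 = 9$)
$\left(p + X\right) 27 \cdot 1 - z = \left(-29 + 9\right) 27 \cdot 1 - 2728 = \left(-20\right) 27 - 2728 = -540 - 2728 = -3268$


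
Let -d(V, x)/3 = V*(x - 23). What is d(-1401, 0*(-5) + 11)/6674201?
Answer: -50436/6674201 ≈ -0.0075569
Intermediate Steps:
d(V, x) = -3*V*(-23 + x) (d(V, x) = -3*V*(x - 23) = -3*V*(-23 + x))
d(-1401, 0*(-5) + 11)/6674201 = (3*(-1401)*(23 - (0*(-5) + 11)))/6674201 = (3*(-1401)*(23 - (0 + 11)))*(1/6674201) = (3*(-1401)*(23 - 1*11))*(1/6674201) = (3*(-1401)*(23 - 11))*(1/6674201) = (3*(-1401)*12)*(1/6674201) = -50436*1/6674201 = -50436/6674201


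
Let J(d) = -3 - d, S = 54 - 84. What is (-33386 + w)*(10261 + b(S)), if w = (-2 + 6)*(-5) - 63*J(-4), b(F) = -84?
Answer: -340614013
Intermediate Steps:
S = -30
w = -83 (w = (-2 + 6)*(-5) - 63*(-3 - 1*(-4)) = 4*(-5) - 63*(-3 + 4) = -20 - 63*1 = -20 - 63 = -83)
(-33386 + w)*(10261 + b(S)) = (-33386 - 83)*(10261 - 84) = -33469*10177 = -340614013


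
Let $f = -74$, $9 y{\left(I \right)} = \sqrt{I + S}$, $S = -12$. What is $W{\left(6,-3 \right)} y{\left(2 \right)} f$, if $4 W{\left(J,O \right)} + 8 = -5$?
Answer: $\frac{481 i \sqrt{10}}{18} \approx 84.503 i$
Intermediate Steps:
$W{\left(J,O \right)} = - \frac{13}{4}$ ($W{\left(J,O \right)} = -2 + \frac{1}{4} \left(-5\right) = -2 - \frac{5}{4} = - \frac{13}{4}$)
$y{\left(I \right)} = \frac{\sqrt{-12 + I}}{9}$ ($y{\left(I \right)} = \frac{\sqrt{I - 12}}{9} = \frac{\sqrt{-12 + I}}{9}$)
$W{\left(6,-3 \right)} y{\left(2 \right)} f = - \frac{13 \frac{\sqrt{-12 + 2}}{9}}{4} \left(-74\right) = - \frac{13 \frac{\sqrt{-10}}{9}}{4} \left(-74\right) = - \frac{13 \frac{i \sqrt{10}}{9}}{4} \left(-74\right) = - \frac{13 i \sqrt{10}}{36} \left(-74\right) = \frac{481 i \sqrt{10}}{18}$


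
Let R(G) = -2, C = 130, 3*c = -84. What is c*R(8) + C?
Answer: 186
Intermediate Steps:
c = -28 (c = (⅓)*(-84) = -28)
c*R(8) + C = -28*(-2) + 130 = 56 + 130 = 186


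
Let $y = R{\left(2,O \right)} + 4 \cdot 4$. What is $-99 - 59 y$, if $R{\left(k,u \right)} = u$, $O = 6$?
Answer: $-1397$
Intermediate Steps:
$y = 22$ ($y = 6 + 4 \cdot 4 = 6 + 16 = 22$)
$-99 - 59 y = -99 - 1298 = -1397$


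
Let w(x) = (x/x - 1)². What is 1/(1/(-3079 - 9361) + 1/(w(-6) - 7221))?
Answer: -89829240/19661 ≈ -4568.9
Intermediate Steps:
w(x) = 0 (w(x) = (1 - 1)² = 0² = 0)
1/(1/(-3079 - 9361) + 1/(w(-6) - 7221)) = 1/(1/(-3079 - 9361) + 1/(0 - 7221)) = 1/(1/(-12440) + 1/(-7221)) = 1/(-1/12440 - 1/7221) = 1/(-19661/89829240) = -89829240/19661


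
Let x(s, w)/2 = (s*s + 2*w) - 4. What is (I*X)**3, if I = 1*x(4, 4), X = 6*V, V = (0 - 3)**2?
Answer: 10077696000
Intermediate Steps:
V = 9 (V = (-3)**2 = 9)
x(s, w) = -8 + 2*s**2 + 4*w (x(s, w) = 2*((s*s + 2*w) - 4) = 2*((s**2 + 2*w) - 4) = 2*(-4 + s**2 + 2*w) = -8 + 2*s**2 + 4*w)
X = 54 (X = 6*9 = 54)
I = 40 (I = 1*(-8 + 2*4**2 + 4*4) = 1*(-8 + 2*16 + 16) = 1*(-8 + 32 + 16) = 1*40 = 40)
(I*X)**3 = (40*54)**3 = 2160**3 = 10077696000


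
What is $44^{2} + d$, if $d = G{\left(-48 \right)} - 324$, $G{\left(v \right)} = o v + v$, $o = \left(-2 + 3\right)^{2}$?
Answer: $1516$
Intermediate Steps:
$o = 1$ ($o = 1^{2} = 1$)
$G{\left(v \right)} = 2 v$ ($G{\left(v \right)} = 1 v + v = v + v = 2 v$)
$d = -420$ ($d = 2 \left(-48\right) - 324 = -96 - 324 = -420$)
$44^{2} + d = 44^{2} - 420 = 1936 - 420 = 1516$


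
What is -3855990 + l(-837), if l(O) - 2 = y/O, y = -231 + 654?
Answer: -358606931/93 ≈ -3.8560e+6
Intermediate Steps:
y = 423
l(O) = 2 + 423/O
-3855990 + l(-837) = -3855990 + (2 + 423/(-837)) = -3855990 + (2 + 423*(-1/837)) = -3855990 + (2 - 47/93) = -3855990 + 139/93 = -358606931/93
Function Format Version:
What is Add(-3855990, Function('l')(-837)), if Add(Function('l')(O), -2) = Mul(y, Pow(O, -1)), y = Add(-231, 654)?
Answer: Rational(-358606931, 93) ≈ -3.8560e+6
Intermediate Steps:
y = 423
Function('l')(O) = Add(2, Mul(423, Pow(O, -1)))
Add(-3855990, Function('l')(-837)) = Add(-3855990, Add(2, Mul(423, Pow(-837, -1)))) = Add(-3855990, Add(2, Mul(423, Rational(-1, 837)))) = Add(-3855990, Add(2, Rational(-47, 93))) = Add(-3855990, Rational(139, 93)) = Rational(-358606931, 93)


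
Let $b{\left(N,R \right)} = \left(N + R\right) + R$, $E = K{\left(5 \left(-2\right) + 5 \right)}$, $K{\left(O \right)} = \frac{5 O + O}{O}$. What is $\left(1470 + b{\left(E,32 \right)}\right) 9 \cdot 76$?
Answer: $1053360$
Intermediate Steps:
$K{\left(O \right)} = 6$ ($K{\left(O \right)} = \frac{6 O}{O} = 6$)
$E = 6$
$b{\left(N,R \right)} = N + 2 R$
$\left(1470 + b{\left(E,32 \right)}\right) 9 \cdot 76 = \left(1470 + \left(6 + 2 \cdot 32\right)\right) 9 \cdot 76 = \left(1470 + \left(6 + 64\right)\right) 684 = \left(1470 + 70\right) 684 = 1540 \cdot 684 = 1053360$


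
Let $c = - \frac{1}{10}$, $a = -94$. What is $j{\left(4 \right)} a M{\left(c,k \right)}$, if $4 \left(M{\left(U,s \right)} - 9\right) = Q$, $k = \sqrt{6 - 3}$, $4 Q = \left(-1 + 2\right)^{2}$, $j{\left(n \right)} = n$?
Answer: $- \frac{6815}{2} \approx -3407.5$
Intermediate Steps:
$c = - \frac{1}{10}$ ($c = \left(-1\right) \frac{1}{10} = - \frac{1}{10} \approx -0.1$)
$Q = \frac{1}{4}$ ($Q = \frac{\left(-1 + 2\right)^{2}}{4} = \frac{1^{2}}{4} = \frac{1}{4} \cdot 1 = \frac{1}{4} \approx 0.25$)
$k = \sqrt{3} \approx 1.732$
$M{\left(U,s \right)} = \frac{145}{16}$ ($M{\left(U,s \right)} = 9 + \frac{1}{4} \cdot \frac{1}{4} = 9 + \frac{1}{16} = \frac{145}{16}$)
$j{\left(4 \right)} a M{\left(c,k \right)} = 4 \left(-94\right) \frac{145}{16} = \left(-376\right) \frac{145}{16} = - \frac{6815}{2}$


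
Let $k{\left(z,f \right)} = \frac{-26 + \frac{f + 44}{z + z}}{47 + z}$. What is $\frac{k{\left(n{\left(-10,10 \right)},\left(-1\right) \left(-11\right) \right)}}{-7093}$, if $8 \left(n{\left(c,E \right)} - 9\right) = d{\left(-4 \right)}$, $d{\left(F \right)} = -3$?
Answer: $\frac{12592}{217790565} \approx 5.7817 \cdot 10^{-5}$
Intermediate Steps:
$n{\left(c,E \right)} = \frac{69}{8}$ ($n{\left(c,E \right)} = 9 + \frac{1}{8} \left(-3\right) = 9 - \frac{3}{8} = \frac{69}{8}$)
$k{\left(z,f \right)} = \frac{-26 + \frac{44 + f}{2 z}}{47 + z}$
$\frac{k{\left(n{\left(-10,10 \right)},\left(-1\right) \left(-11\right) \right)}}{-7093} = \frac{\frac{1}{2} \frac{1}{\frac{69}{8}} \frac{1}{47 + \frac{69}{8}} \left(44 - -11 - \frac{897}{2}\right)}{-7093} = \frac{1}{2} \cdot \frac{8}{69} \frac{1}{\frac{445}{8}} \left(44 + 11 - \frac{897}{2}\right) \left(- \frac{1}{7093}\right) = \frac{1}{2} \cdot \frac{8}{69} \cdot \frac{8}{445} \left(- \frac{787}{2}\right) \left(- \frac{1}{7093}\right) = \left(- \frac{12592}{30705}\right) \left(- \frac{1}{7093}\right) = \frac{12592}{217790565}$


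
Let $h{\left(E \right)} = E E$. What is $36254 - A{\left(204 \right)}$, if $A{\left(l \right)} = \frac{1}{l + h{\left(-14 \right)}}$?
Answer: $\frac{14501599}{400} \approx 36254.0$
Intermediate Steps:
$h{\left(E \right)} = E^{2}$
$A{\left(l \right)} = \frac{1}{196 + l}$ ($A{\left(l \right)} = \frac{1}{l + \left(-14\right)^{2}} = \frac{1}{l + 196} = \frac{1}{196 + l}$)
$36254 - A{\left(204 \right)} = 36254 - \frac{1}{196 + 204} = 36254 - \frac{1}{400} = \frac{14501599}{400}$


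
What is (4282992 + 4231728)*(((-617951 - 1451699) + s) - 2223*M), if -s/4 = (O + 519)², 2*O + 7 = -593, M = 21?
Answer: -19653480865440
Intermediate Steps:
O = -300 (O = -7/2 + (½)*(-593) = -7/2 - 593/2 = -300)
s = -191844 (s = -4*(-300 + 519)² = -4*219² = -4*47961 = -191844)
(4282992 + 4231728)*(((-617951 - 1451699) + s) - 2223*M) = (4282992 + 4231728)*(((-617951 - 1451699) - 191844) - 2223*21) = 8514720*((-2069650 - 191844) - 46683) = 8514720*(-2261494 - 46683) = 8514720*(-2308177) = -19653480865440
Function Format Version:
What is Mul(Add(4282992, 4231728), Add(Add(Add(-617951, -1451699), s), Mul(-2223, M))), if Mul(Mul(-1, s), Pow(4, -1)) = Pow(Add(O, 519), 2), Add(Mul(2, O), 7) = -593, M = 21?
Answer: -19653480865440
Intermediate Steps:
O = -300 (O = Add(Rational(-7, 2), Mul(Rational(1, 2), -593)) = Add(Rational(-7, 2), Rational(-593, 2)) = -300)
s = -191844 (s = Mul(-4, Pow(Add(-300, 519), 2)) = Mul(-4, Pow(219, 2)) = Mul(-4, 47961) = -191844)
Mul(Add(4282992, 4231728), Add(Add(Add(-617951, -1451699), s), Mul(-2223, M))) = Mul(Add(4282992, 4231728), Add(Add(Add(-617951, -1451699), -191844), Mul(-2223, 21))) = Mul(8514720, Add(Add(-2069650, -191844), -46683)) = Mul(8514720, Add(-2261494, -46683)) = Mul(8514720, -2308177) = -19653480865440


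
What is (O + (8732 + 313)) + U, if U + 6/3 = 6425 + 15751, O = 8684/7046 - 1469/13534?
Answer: 114506485623/3667714 ≈ 31220.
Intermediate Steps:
O = 4122257/3667714 (O = 8684*(1/7046) - 1469*1/13534 = 334/271 - 1469/13534 = 4122257/3667714 ≈ 1.1239)
U = 22174 (U = -2 + (6425 + 15751) = -2 + 22176 = 22174)
(O + (8732 + 313)) + U = (4122257/3667714 + (8732 + 313)) + 22174 = (4122257/3667714 + 9045) + 22174 = 33178595387/3667714 + 22174 = 114506485623/3667714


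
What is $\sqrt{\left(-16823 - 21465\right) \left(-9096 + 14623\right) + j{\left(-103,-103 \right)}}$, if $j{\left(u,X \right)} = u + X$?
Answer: $i \sqrt{211617982} \approx 14547.0 i$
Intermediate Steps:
$j{\left(u,X \right)} = X + u$
$\sqrt{\left(-16823 - 21465\right) \left(-9096 + 14623\right) + j{\left(-103,-103 \right)}} = \sqrt{\left(-16823 - 21465\right) \left(-9096 + 14623\right) - 206} = \sqrt{\left(-38288\right) 5527 - 206} = \sqrt{-211617776 - 206} = \sqrt{-211617982} = i \sqrt{211617982}$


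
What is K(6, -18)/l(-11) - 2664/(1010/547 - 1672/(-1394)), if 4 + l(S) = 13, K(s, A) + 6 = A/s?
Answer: -508417619/580631 ≈ -875.63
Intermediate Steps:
K(s, A) = -6 + A/s
l(S) = 9 (l(S) = -4 + 13 = 9)
K(6, -18)/l(-11) - 2664/(1010/547 - 1672/(-1394)) = (-6 - 18/6)/9 - 2664/(1010/547 - 1672/(-1394)) = (-6 - 18*⅙)*(⅑) - 2664/(1010*(1/547) - 1672*(-1/1394)) = (-6 - 3)*(⅑) - 2664/(1010/547 + 836/697) = -9*⅑ - 2664/1161262/381259 = -1 - 2664*381259/1161262 = -1 - 507836988/580631 = -508417619/580631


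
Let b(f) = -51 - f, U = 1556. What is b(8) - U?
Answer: -1615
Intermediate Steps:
b(8) - U = (-51 - 1*8) - 1*1556 = (-51 - 8) - 1556 = -59 - 1556 = -1615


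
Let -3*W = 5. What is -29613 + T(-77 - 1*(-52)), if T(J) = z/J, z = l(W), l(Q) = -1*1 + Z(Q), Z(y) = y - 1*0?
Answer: -2220967/75 ≈ -29613.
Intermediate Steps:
W = -5/3 (W = -⅓*5 = -5/3 ≈ -1.6667)
Z(y) = y (Z(y) = y + 0 = y)
l(Q) = -1 + Q (l(Q) = -1*1 + Q = -1 + Q)
z = -8/3 (z = -1 - 5/3 = -8/3 ≈ -2.6667)
T(J) = -8/(3*J)
-29613 + T(-77 - 1*(-52)) = -29613 - 8/(3*(-77 - 1*(-52))) = -29613 - 8/(3*(-77 + 52)) = -29613 - 8/3/(-25) = -29613 - 8/3*(-1/25) = -29613 + 8/75 = -2220967/75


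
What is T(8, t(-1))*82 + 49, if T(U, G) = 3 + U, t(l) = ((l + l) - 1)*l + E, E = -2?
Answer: 951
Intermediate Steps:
t(l) = -2 + l*(-1 + 2*l) (t(l) = ((l + l) - 1)*l - 2 = (2*l - 1)*l - 2 = (-1 + 2*l)*l - 2 = l*(-1 + 2*l) - 2 = -2 + l*(-1 + 2*l))
T(8, t(-1))*82 + 49 = (3 + 8)*82 + 49 = 11*82 + 49 = 902 + 49 = 951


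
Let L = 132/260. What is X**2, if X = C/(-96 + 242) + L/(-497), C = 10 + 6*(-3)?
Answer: 17326193641/5561413810225 ≈ 0.0031154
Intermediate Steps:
L = 33/65 (L = 132*(1/260) = 33/65 ≈ 0.50769)
C = -8 (C = 10 - 18 = -8)
X = -131629/2358265 (X = -8/(-96 + 242) + (33/65)/(-497) = -8/146 + (33/65)*(-1/497) = -8*1/146 - 33/32305 = -4/73 - 33/32305 = -131629/2358265 ≈ -0.055816)
X**2 = (-131629/2358265)**2 = 17326193641/5561413810225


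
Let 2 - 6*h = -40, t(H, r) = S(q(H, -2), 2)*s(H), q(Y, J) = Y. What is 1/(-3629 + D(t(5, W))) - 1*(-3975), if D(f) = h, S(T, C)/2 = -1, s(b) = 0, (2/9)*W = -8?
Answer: 14397449/3622 ≈ 3975.0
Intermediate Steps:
W = -36 (W = (9/2)*(-8) = -36)
S(T, C) = -2 (S(T, C) = 2*(-1) = -2)
t(H, r) = 0 (t(H, r) = -2*0 = 0)
h = 7 (h = ⅓ - ⅙*(-40) = ⅓ + 20/3 = 7)
D(f) = 7
1/(-3629 + D(t(5, W))) - 1*(-3975) = 1/(-3629 + 7) - 1*(-3975) = 1/(-3622) + 3975 = -1/3622 + 3975 = 14397449/3622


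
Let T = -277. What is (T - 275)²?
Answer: 304704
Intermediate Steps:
(T - 275)² = (-277 - 275)² = (-552)² = 304704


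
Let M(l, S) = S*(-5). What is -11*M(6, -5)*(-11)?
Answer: 3025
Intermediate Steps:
M(l, S) = -5*S
-11*M(6, -5)*(-11) = -(-55)*(-5)*(-11) = -11*25*(-11) = -275*(-11) = 3025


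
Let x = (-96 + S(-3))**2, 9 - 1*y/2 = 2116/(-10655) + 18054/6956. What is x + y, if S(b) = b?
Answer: 181847869618/18529045 ≈ 9814.2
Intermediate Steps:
y = 244699573/18529045 (y = 18 - 2*(2116/(-10655) + 18054/6956) = 18 - 2*(2116*(-1/10655) + 18054*(1/6956)) = 18 - 2*(-2116/10655 + 9027/3478) = 18 - 2*88823237/37058090 = 18 - 88823237/18529045 = 244699573/18529045 ≈ 13.206)
x = 9801 (x = (-96 - 3)**2 = (-99)**2 = 9801)
x + y = 9801 + 244699573/18529045 = 181847869618/18529045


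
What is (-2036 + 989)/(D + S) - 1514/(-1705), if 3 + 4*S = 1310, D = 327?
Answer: -636286/891715 ≈ -0.71355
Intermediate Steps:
S = 1307/4 (S = -¾ + (¼)*1310 = -¾ + 655/2 = 1307/4 ≈ 326.75)
(-2036 + 989)/(D + S) - 1514/(-1705) = (-2036 + 989)/(327 + 1307/4) - 1514/(-1705) = -1047/2615/4 - 1514*(-1/1705) = -1047*4/2615 + 1514/1705 = -4188/2615 + 1514/1705 = -636286/891715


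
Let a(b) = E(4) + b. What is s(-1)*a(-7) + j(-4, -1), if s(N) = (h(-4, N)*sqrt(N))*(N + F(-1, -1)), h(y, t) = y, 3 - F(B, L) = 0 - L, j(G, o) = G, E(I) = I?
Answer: -4 + 12*I ≈ -4.0 + 12.0*I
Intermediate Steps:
F(B, L) = 3 + L (F(B, L) = 3 - (0 - L) = 3 - (-1)*L = 3 + L)
s(N) = -4*sqrt(N)*(2 + N) (s(N) = (-4*sqrt(N))*(N + (3 - 1)) = (-4*sqrt(N))*(N + 2) = (-4*sqrt(N))*(2 + N) = -4*sqrt(N)*(2 + N))
a(b) = 4 + b
s(-1)*a(-7) + j(-4, -1) = (4*sqrt(-1)*(-2 - 1*(-1)))*(4 - 7) - 4 = (4*I*(-2 + 1))*(-3) - 4 = (4*I*(-1))*(-3) - 4 = -4*I*(-3) - 4 = 12*I - 4 = -4 + 12*I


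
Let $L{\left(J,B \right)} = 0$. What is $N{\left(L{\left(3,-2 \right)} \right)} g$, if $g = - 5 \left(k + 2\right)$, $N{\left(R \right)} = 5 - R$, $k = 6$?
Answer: $-200$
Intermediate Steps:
$g = -40$ ($g = - 5 \left(6 + 2\right) = \left(-5\right) 8 = -40$)
$N{\left(L{\left(3,-2 \right)} \right)} g = \left(5 - 0\right) \left(-40\right) = \left(5 + 0\right) \left(-40\right) = 5 \left(-40\right) = -200$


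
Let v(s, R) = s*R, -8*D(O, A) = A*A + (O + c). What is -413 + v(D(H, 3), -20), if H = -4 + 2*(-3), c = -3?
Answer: -423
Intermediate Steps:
H = -10 (H = -4 - 6 = -10)
D(O, A) = 3/8 - O/8 - A**2/8 (D(O, A) = -(A*A + (O - 3))/8 = -(A**2 + (-3 + O))/8 = -(-3 + O + A**2)/8 = 3/8 - O/8 - A**2/8)
v(s, R) = R*s
-413 + v(D(H, 3), -20) = -413 - 20*(3/8 - 1/8*(-10) - 1/8*3**2) = -413 - 20*(3/8 + 5/4 - 1/8*9) = -413 - 20*(3/8 + 5/4 - 9/8) = -413 - 20*1/2 = -413 - 10 = -423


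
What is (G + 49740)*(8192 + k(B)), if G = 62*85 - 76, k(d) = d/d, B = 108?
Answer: 450074262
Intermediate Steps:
k(d) = 1
G = 5194 (G = 5270 - 76 = 5194)
(G + 49740)*(8192 + k(B)) = (5194 + 49740)*(8192 + 1) = 54934*8193 = 450074262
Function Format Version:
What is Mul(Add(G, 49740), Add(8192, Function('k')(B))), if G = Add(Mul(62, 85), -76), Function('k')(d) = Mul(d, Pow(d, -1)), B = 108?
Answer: 450074262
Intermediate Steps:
Function('k')(d) = 1
G = 5194 (G = Add(5270, -76) = 5194)
Mul(Add(G, 49740), Add(8192, Function('k')(B))) = Mul(Add(5194, 49740), Add(8192, 1)) = Mul(54934, 8193) = 450074262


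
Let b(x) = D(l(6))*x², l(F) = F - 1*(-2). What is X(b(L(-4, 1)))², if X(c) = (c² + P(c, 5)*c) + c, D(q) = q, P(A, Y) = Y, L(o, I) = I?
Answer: 12544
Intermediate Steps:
l(F) = 2 + F (l(F) = F + 2 = 2 + F)
b(x) = 8*x² (b(x) = (2 + 6)*x² = 8*x²)
X(c) = c² + 6*c (X(c) = (c² + 5*c) + c = c² + 6*c)
X(b(L(-4, 1)))² = ((8*1²)*(6 + 8*1²))² = ((8*1)*(6 + 8*1))² = (8*(6 + 8))² = (8*14)² = 112² = 12544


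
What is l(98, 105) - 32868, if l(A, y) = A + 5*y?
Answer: -32245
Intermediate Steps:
l(98, 105) - 32868 = (98 + 5*105) - 32868 = (98 + 525) - 32868 = 623 - 32868 = -32245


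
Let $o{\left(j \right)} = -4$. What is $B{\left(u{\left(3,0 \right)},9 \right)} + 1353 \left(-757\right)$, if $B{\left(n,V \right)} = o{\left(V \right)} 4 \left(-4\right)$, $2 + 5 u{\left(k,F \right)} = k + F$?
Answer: $-1024157$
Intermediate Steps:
$u{\left(k,F \right)} = - \frac{2}{5} + \frac{F}{5} + \frac{k}{5}$ ($u{\left(k,F \right)} = - \frac{2}{5} + \frac{k + F}{5} = - \frac{2}{5} + \frac{F + k}{5} = - \frac{2}{5} + \left(\frac{F}{5} + \frac{k}{5}\right) = - \frac{2}{5} + \frac{F}{5} + \frac{k}{5}$)
$B{\left(n,V \right)} = 64$ ($B{\left(n,V \right)} = - 4 \cdot 4 \left(-4\right) = \left(-4\right) \left(-16\right) = 64$)
$B{\left(u{\left(3,0 \right)},9 \right)} + 1353 \left(-757\right) = 64 + 1353 \left(-757\right) = 64 - 1024221 = -1024157$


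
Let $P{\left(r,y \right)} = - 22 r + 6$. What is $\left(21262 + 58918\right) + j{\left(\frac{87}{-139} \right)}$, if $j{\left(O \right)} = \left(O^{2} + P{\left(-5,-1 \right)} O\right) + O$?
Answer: $\frac{1547750468}{19321} \approx 80107.0$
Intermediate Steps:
$P{\left(r,y \right)} = 6 - 22 r$
$j{\left(O \right)} = O^{2} + 117 O$ ($j{\left(O \right)} = \left(O^{2} + \left(6 - -110\right) O\right) + O = \left(O^{2} + \left(6 + 110\right) O\right) + O = \left(O^{2} + 116 O\right) + O = O^{2} + 117 O$)
$\left(21262 + 58918\right) + j{\left(\frac{87}{-139} \right)} = \left(21262 + 58918\right) + \frac{87}{-139} \left(117 + \frac{87}{-139}\right) = 80180 + 87 \left(- \frac{1}{139}\right) \left(117 + 87 \left(- \frac{1}{139}\right)\right) = 80180 - \frac{87 \left(117 - \frac{87}{139}\right)}{139} = 80180 - \frac{1407312}{19321} = \frac{1547750468}{19321}$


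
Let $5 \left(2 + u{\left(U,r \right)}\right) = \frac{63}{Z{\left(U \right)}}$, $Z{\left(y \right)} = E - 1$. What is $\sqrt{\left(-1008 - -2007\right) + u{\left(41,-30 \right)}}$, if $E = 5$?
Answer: $\frac{\sqrt{100015}}{10} \approx 31.625$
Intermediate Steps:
$Z{\left(y \right)} = 4$ ($Z{\left(y \right)} = 5 - 1 = 4$)
$u{\left(U,r \right)} = \frac{23}{20}$ ($u{\left(U,r \right)} = -2 + \frac{63 \cdot \frac{1}{4}}{5} = -2 + \frac{1}{5} \cdot \frac{63}{4} = -2 + \frac{63}{20} = \frac{23}{20}$)
$\sqrt{\left(-1008 - -2007\right) + u{\left(41,-30 \right)}} = \sqrt{\left(-1008 - -2007\right) + \frac{23}{20}} = \sqrt{\left(-1008 + 2007\right) + \frac{23}{20}} = \sqrt{999 + \frac{23}{20}} = \sqrt{\frac{20003}{20}} = \frac{\sqrt{100015}}{10}$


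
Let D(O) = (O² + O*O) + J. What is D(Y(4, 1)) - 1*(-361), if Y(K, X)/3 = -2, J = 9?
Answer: 442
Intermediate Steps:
Y(K, X) = -6 (Y(K, X) = 3*(-2) = -6)
D(O) = 9 + 2*O² (D(O) = (O² + O*O) + 9 = (O² + O²) + 9 = 2*O² + 9 = 9 + 2*O²)
D(Y(4, 1)) - 1*(-361) = (9 + 2*(-6)²) - 1*(-361) = (9 + 2*36) + 361 = (9 + 72) + 361 = 81 + 361 = 442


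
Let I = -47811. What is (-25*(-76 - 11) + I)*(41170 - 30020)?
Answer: -508841400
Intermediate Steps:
(-25*(-76 - 11) + I)*(41170 - 30020) = (-25*(-76 - 11) - 47811)*(41170 - 30020) = (-25*(-87) - 47811)*11150 = (2175 - 47811)*11150 = -45636*11150 = -508841400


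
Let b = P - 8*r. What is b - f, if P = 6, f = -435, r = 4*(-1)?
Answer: 473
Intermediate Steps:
r = -4
b = 38 (b = 6 - 8*(-4) = 6 + 32 = 38)
b - f = 38 - 1*(-435) = 38 + 435 = 473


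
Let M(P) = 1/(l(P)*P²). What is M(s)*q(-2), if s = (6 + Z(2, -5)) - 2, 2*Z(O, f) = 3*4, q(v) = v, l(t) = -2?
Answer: 1/100 ≈ 0.010000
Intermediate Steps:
Z(O, f) = 6 (Z(O, f) = (3*4)/2 = (½)*12 = 6)
s = 10 (s = (6 + 6) - 2 = 12 - 2 = 10)
M(P) = -1/(2*P²) (M(P) = 1/(-2*P²) = -1/(2*P²))
M(s)*q(-2) = -½/10²*(-2) = -½*1/100*(-2) = -1/200*(-2) = 1/100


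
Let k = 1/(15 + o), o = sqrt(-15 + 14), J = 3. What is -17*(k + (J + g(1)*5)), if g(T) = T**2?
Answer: -30991/226 + 17*I/226 ≈ -137.13 + 0.075221*I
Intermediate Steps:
o = I (o = sqrt(-1) = I ≈ 1.0*I)
k = (15 - I)/226 (k = 1/(15 + I) = (15 - I)/226 ≈ 0.066372 - 0.0044248*I)
-17*(k + (J + g(1)*5)) = -17*((15/226 - I/226) + (3 + 1**2*5)) = -17*((15/226 - I/226) + (3 + 1*5)) = -17*((15/226 - I/226) + (3 + 5)) = -17*((15/226 - I/226) + 8) = -17*(1823/226 - I/226) = -30991/226 + 17*I/226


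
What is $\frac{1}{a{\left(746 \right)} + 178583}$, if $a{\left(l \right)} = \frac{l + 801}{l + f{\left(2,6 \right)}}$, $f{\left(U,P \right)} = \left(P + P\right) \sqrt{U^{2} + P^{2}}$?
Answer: $\frac{6557120854}{1171004053353039} + \frac{12376 \sqrt{10}}{5855020266765195} \approx 5.5996 \cdot 10^{-6}$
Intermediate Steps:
$f{\left(U,P \right)} = 2 P \sqrt{P^{2} + U^{2}}$
$a{\left(l \right)} = \frac{801 + l}{l + 24 \sqrt{10}}$ ($a{\left(l \right)} = \frac{l + 801}{l + 2 \cdot 6 \sqrt{6^{2} + 2^{2}}} = \frac{801 + l}{l + 2 \cdot 6 \sqrt{36 + 4}} = \frac{801 + l}{l + 2 \cdot 6 \sqrt{40}} = \frac{801 + l}{l + 2 \cdot 6 \cdot 2 \sqrt{10}} = \frac{801 + l}{l + 24 \sqrt{10}}$)
$\frac{1}{a{\left(746 \right)} + 178583} = \frac{1}{\frac{801 + 746}{746 + 24 \sqrt{10}} + 178583} = \frac{1}{\frac{1}{746 + 24 \sqrt{10}} \cdot 1547 + 178583} = \frac{1}{\frac{1547}{746 + 24 \sqrt{10}} + 178583} = \frac{1}{178583 + \frac{1547}{746 + 24 \sqrt{10}}}$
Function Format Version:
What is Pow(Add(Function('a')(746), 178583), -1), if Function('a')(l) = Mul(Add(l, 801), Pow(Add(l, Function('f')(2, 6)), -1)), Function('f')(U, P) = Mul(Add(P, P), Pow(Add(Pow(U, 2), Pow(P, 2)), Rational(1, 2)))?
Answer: Add(Rational(6557120854, 1171004053353039), Mul(Rational(12376, 5855020266765195), Pow(10, Rational(1, 2)))) ≈ 5.5996e-6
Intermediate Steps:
Function('f')(U, P) = Mul(2, P, Pow(Add(Pow(P, 2), Pow(U, 2)), Rational(1, 2))) (Function('f')(U, P) = Mul(Mul(2, P), Pow(Add(Pow(P, 2), Pow(U, 2)), Rational(1, 2))) = Mul(2, P, Pow(Add(Pow(P, 2), Pow(U, 2)), Rational(1, 2))))
Function('a')(l) = Mul(Pow(Add(l, Mul(24, Pow(10, Rational(1, 2)))), -1), Add(801, l)) (Function('a')(l) = Mul(Add(l, 801), Pow(Add(l, Mul(2, 6, Pow(Add(Pow(6, 2), Pow(2, 2)), Rational(1, 2)))), -1)) = Mul(Add(801, l), Pow(Add(l, Mul(2, 6, Pow(Add(36, 4), Rational(1, 2)))), -1)) = Mul(Add(801, l), Pow(Add(l, Mul(2, 6, Pow(40, Rational(1, 2)))), -1)) = Mul(Add(801, l), Pow(Add(l, Mul(2, 6, Mul(2, Pow(10, Rational(1, 2))))), -1)) = Mul(Add(801, l), Pow(Add(l, Mul(24, Pow(10, Rational(1, 2)))), -1)) = Mul(Pow(Add(l, Mul(24, Pow(10, Rational(1, 2)))), -1), Add(801, l)))
Pow(Add(Function('a')(746), 178583), -1) = Pow(Add(Mul(Pow(Add(746, Mul(24, Pow(10, Rational(1, 2)))), -1), Add(801, 746)), 178583), -1) = Pow(Add(Mul(Pow(Add(746, Mul(24, Pow(10, Rational(1, 2)))), -1), 1547), 178583), -1) = Pow(Add(Mul(1547, Pow(Add(746, Mul(24, Pow(10, Rational(1, 2)))), -1)), 178583), -1) = Pow(Add(178583, Mul(1547, Pow(Add(746, Mul(24, Pow(10, Rational(1, 2)))), -1))), -1)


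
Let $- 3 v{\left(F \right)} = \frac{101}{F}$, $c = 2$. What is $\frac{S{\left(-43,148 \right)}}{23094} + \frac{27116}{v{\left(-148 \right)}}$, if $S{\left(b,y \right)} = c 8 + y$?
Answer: $\frac{139020160970}{1166247} \approx 1.192 \cdot 10^{5}$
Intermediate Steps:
$S{\left(b,y \right)} = 16 + y$ ($S{\left(b,y \right)} = 2 \cdot 8 + y = 16 + y$)
$v{\left(F \right)} = - \frac{101}{3 F}$ ($v{\left(F \right)} = - \frac{101 \frac{1}{F}}{3} = - \frac{101}{3 F}$)
$\frac{S{\left(-43,148 \right)}}{23094} + \frac{27116}{v{\left(-148 \right)}} = \frac{16 + 148}{23094} + \frac{27116}{\left(- \frac{101}{3}\right) \frac{1}{-148}} = 164 \cdot \frac{1}{23094} + \frac{27116}{\left(- \frac{101}{3}\right) \left(- \frac{1}{148}\right)} = \frac{82}{11547} + \frac{27116}{\frac{101}{444}} = \frac{82}{11547} + 27116 \cdot \frac{444}{101} = \frac{82}{11547} + \frac{12039504}{101} = \frac{139020160970}{1166247}$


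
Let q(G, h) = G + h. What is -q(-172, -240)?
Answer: 412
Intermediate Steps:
-q(-172, -240) = -(-172 - 240) = -1*(-412) = 412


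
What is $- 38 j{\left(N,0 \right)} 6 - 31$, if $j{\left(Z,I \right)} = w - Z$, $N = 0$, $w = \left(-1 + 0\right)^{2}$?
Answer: $-259$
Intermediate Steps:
$w = 1$ ($w = \left(-1\right)^{2} = 1$)
$j{\left(Z,I \right)} = 1 - Z$
$- 38 j{\left(N,0 \right)} 6 - 31 = - 38 \left(1 - 0\right) 6 - 31 = - 38 \left(1 + 0\right) 6 - 31 = - 38 \cdot 1 \cdot 6 - 31 = \left(-38\right) 6 - 31 = -228 - 31 = -259$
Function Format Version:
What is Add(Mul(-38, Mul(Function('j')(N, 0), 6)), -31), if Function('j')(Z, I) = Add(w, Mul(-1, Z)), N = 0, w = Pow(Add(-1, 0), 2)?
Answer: -259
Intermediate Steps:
w = 1 (w = Pow(-1, 2) = 1)
Function('j')(Z, I) = Add(1, Mul(-1, Z))
Add(Mul(-38, Mul(Function('j')(N, 0), 6)), -31) = Add(Mul(-38, Mul(Add(1, Mul(-1, 0)), 6)), -31) = Add(Mul(-38, Mul(Add(1, 0), 6)), -31) = Add(Mul(-38, Mul(1, 6)), -31) = Add(Mul(-38, 6), -31) = Add(-228, -31) = -259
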